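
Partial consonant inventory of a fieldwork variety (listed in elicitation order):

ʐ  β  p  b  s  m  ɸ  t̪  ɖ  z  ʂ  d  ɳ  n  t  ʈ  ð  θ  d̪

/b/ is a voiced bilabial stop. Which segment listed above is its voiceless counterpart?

The voiceless counterpart is a voiceless bilabial stop — in this inventory, /p/.

/p/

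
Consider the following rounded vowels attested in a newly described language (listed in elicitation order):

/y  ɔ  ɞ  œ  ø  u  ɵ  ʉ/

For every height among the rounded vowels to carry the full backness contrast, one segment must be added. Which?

high: front /y/, central /ʉ/, back /u/.
high-mid: front /ø/, central /ɵ/, back —.
low-mid: front /œ/, central /ɞ/, back /ɔ/.
The high-mid row has no back member, so the gap is the high-mid back rounded vowel /o/.

/o/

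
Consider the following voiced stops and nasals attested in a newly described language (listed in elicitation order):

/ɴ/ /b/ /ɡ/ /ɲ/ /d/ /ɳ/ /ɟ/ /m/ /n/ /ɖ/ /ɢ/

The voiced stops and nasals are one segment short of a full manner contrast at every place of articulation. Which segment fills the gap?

place of articulation  oral stop  nasal   
bilabial          b         m       
alveolar          d         n       
retroflex         ɖ         ɳ       
palatal           ɟ         ɲ       
velar             ɡ         —       
uvular            ɢ         ɴ       
The velar row has no nasal member, so the gap is the velar nasal /ŋ/.

/ŋ/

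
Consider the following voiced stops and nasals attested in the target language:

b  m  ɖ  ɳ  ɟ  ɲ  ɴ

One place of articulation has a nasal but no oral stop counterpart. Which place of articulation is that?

bilabial: oral stop /b/, nasal /m/.
retroflex: oral stop /ɖ/, nasal /ɳ/.
palatal: oral stop /ɟ/, nasal /ɲ/.
uvular: oral stop —, nasal /ɴ/.
Every place of articulation has an oral stop member except uvular, where /ɢ/ would be expected.

uvular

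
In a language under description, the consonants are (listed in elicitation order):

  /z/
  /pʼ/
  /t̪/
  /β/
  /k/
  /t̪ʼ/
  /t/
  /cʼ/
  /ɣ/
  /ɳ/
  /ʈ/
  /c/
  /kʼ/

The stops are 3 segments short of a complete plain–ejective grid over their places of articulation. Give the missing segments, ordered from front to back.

/p/, /tʼ/, /ʈʼ/

bilabial: plain —, ejective /pʼ/.
dental: plain /t̪/, ejective /t̪ʼ/.
alveolar: plain /t/, ejective —.
retroflex: plain /ʈ/, ejective —.
palatal: plain /c/, ejective /cʼ/.
velar: plain /k/, ejective /kʼ/.
Gaps, from front to back: bilabial lacks plain (/p/); alveolar lacks ejective (/tʼ/); retroflex lacks ejective (/ʈʼ/).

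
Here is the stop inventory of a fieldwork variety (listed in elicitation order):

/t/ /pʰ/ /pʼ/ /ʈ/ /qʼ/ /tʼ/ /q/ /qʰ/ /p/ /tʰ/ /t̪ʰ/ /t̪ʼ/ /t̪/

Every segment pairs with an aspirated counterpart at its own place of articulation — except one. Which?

/ʈ/

Bilabial: /p/ ~ /pʰ/ ~ /pʼ/
Dental: /t̪/ ~ /t̪ʰ/ ~ /t̪ʼ/
Alveolar: /t/ ~ /tʰ/ ~ /tʼ/
Uvular: /q/ ~ /qʰ/ ~ /qʼ/
Retroflex: only /ʈ/ (plain); no aspirated partner.
So /ʈ/ is the unpaired segment.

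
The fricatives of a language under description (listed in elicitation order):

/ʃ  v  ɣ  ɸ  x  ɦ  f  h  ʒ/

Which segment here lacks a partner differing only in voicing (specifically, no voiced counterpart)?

/ɸ/

Labiodental: /f/ ~ /v/
Postalveolar: /ʃ/ ~ /ʒ/
Velar: /x/ ~ /ɣ/
Glottal: /h/ ~ /ɦ/
Bilabial: only /ɸ/ (voiceless); no voiced partner.
So /ɸ/ is the unpaired segment.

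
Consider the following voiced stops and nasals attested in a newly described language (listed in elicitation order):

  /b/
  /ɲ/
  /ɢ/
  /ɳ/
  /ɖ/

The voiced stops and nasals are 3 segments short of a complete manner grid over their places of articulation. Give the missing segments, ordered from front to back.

/m/, /ɟ/, /ɴ/

bilabial: oral stop /b/, nasal —.
retroflex: oral stop /ɖ/, nasal /ɳ/.
palatal: oral stop —, nasal /ɲ/.
uvular: oral stop /ɢ/, nasal —.
Gaps, from front to back: bilabial lacks nasal (/m/); palatal lacks oral stop (/ɟ/); uvular lacks nasal (/ɴ/).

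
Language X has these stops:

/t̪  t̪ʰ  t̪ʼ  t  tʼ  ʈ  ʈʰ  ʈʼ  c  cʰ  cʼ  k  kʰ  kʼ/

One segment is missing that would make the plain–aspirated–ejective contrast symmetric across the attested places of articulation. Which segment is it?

/tʰ/

dental: plain /t̪/, aspirated /t̪ʰ/, ejective /t̪ʼ/.
alveolar: plain /t/, aspirated —, ejective /tʼ/.
retroflex: plain /ʈ/, aspirated /ʈʰ/, ejective /ʈʼ/.
palatal: plain /c/, aspirated /cʰ/, ejective /cʼ/.
velar: plain /k/, aspirated /kʰ/, ejective /kʼ/.
The alveolar row has no aspirated member, so the gap is the aspirated alveolar stop /tʰ/.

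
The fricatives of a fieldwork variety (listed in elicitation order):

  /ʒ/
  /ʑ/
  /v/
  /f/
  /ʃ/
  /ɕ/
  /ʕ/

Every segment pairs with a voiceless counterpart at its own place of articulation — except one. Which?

/ʕ/

Labiodental: /f/ ~ /v/
Postalveolar: /ʃ/ ~ /ʒ/
Alveolo-palatal: /ɕ/ ~ /ʑ/
Pharyngeal: only /ʕ/ (voiced); no voiceless partner.
So /ʕ/ is the unpaired segment.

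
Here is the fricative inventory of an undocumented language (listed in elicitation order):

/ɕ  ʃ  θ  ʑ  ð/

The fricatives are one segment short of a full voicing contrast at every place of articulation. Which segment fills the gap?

/ʒ/

Voiceless: /θ/ (dental), /ʃ/ (postalveolar), /ɕ/ (alveolo-palatal).
Voiced: /ð/ (dental), /ʑ/ (alveolo-palatal).
The postalveolar row has no voiced member, so the gap is the voiced postalveolar fricative /ʒ/.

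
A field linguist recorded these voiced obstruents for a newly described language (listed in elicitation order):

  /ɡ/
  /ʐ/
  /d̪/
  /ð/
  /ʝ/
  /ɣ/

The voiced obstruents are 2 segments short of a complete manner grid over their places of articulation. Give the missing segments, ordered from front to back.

/ɖ/, /ɟ/

Stop: /d̪/ (dental), /ɡ/ (velar).
Fricative: /ð/ (dental), /ʐ/ (retroflex), /ʝ/ (palatal), /ɣ/ (velar).
Gaps, from front to back: retroflex lacks stop (/ɖ/); palatal lacks stop (/ɟ/).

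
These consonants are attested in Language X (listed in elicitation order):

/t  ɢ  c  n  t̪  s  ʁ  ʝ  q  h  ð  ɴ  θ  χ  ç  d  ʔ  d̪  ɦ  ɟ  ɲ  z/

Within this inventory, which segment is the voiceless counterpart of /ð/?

/θ/

/ð/ is a voiced dental fricative.
The voiceless counterpart is a voiceless dental fricative — in this inventory, /θ/.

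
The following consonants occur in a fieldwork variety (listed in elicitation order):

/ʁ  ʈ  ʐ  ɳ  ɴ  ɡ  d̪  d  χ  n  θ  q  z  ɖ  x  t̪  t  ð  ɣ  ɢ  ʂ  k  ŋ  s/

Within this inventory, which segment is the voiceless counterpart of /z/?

/z/ is a voiced alveolar fricative.
The voiceless counterpart is a voiceless alveolar fricative — in this inventory, /s/.

/s/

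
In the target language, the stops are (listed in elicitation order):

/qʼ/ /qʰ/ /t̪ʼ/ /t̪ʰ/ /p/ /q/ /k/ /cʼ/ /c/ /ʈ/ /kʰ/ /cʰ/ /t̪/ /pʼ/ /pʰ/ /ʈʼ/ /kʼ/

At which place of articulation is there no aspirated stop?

place of articulation  plain     aspirated  ejective
bilabial          p         pʰ        pʼ      
dental            t̪        t̪ʰ       t̪ʼ     
retroflex         ʈ         —         ʈʼ      
palatal           c         cʰ        cʼ      
velar             k         kʰ        kʼ      
uvular            q         qʰ        qʼ      
Every place of articulation has an aspirated member except retroflex, where /ʈʰ/ would be expected.

retroflex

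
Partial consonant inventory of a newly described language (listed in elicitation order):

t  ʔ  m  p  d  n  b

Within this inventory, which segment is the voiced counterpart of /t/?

/d/

/t/ is a voiceless alveolar stop.
The voiced counterpart is a voiced alveolar stop — in this inventory, /d/.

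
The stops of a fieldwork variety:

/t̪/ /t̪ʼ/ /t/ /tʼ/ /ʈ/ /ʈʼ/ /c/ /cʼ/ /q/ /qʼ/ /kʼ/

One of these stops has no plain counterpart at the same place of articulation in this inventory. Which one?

/kʼ/

Dental: /t̪/ ~ /t̪ʼ/
Alveolar: /t/ ~ /tʼ/
Retroflex: /ʈ/ ~ /ʈʼ/
Palatal: /c/ ~ /cʼ/
Uvular: /q/ ~ /qʼ/
Velar: only /kʼ/ (ejective); no plain partner.
So /kʼ/ is the unpaired segment.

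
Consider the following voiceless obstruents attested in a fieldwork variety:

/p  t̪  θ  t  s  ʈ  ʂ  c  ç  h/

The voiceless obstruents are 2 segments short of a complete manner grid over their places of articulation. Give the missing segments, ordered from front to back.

/ɸ/, /ʔ/

Stop: /p/ (bilabial), /t̪/ (dental), /t/ (alveolar), /ʈ/ (retroflex), /c/ (palatal).
Fricative: /θ/ (dental), /s/ (alveolar), /ʂ/ (retroflex), /ç/ (palatal), /h/ (glottal).
Gaps, from front to back: bilabial lacks fricative (/ɸ/); glottal lacks stop (/ʔ/).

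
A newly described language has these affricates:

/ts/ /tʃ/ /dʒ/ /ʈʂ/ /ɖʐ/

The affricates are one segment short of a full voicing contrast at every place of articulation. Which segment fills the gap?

Voiceless: /ts/ (alveolar), /tʃ/ (postalveolar), /ʈʂ/ (retroflex).
Voiced: /dʒ/ (postalveolar), /ɖʐ/ (retroflex).
The alveolar row has no voiced member, so the gap is the voiced alveolar affricate /dz/.

/dz/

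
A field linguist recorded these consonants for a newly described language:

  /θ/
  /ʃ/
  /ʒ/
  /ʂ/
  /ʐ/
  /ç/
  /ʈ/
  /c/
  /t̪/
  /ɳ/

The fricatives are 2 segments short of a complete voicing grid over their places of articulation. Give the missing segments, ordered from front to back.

Voiceless: /θ/ (dental), /ʃ/ (postalveolar), /ʂ/ (retroflex), /ç/ (palatal).
Voiced: /ʒ/ (postalveolar), /ʐ/ (retroflex).
Gaps, from front to back: dental lacks voiced (/ð/); palatal lacks voiced (/ʝ/).

/ð/, /ʝ/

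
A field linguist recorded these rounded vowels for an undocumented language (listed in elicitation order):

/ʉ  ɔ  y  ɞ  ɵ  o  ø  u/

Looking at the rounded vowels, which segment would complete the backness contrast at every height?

height            front     central   back    
high              y         ʉ         u       
high-mid          ø         ɵ         o       
low-mid           —         ɞ         ɔ       
The low-mid row has no front member, so the gap is the low-mid front rounded vowel /œ/.

/œ/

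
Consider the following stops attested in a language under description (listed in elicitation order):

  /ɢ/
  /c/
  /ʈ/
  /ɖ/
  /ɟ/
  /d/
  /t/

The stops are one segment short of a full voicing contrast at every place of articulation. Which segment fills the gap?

/q/

Voiceless: /t/ (alveolar), /ʈ/ (retroflex), /c/ (palatal).
Voiced: /d/ (alveolar), /ɖ/ (retroflex), /ɟ/ (palatal), /ɢ/ (uvular).
The uvular row has no voiceless member, so the gap is the voiceless uvular stop /q/.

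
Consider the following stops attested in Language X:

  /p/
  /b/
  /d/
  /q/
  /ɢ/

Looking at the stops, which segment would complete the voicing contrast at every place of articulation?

/t/

bilabial: voiceless /p/, voiced /b/.
alveolar: voiceless —, voiced /d/.
uvular: voiceless /q/, voiced /ɢ/.
The alveolar row has no voiceless member, so the gap is the voiceless alveolar stop /t/.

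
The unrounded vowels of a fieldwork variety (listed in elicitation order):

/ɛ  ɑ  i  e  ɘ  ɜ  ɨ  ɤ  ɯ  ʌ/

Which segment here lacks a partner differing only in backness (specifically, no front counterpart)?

High: /i/ ~ /ɨ/ ~ /ɯ/
High-mid: /e/ ~ /ɘ/ ~ /ɤ/
Low-mid: /ɛ/ ~ /ɜ/ ~ /ʌ/
Low: only /ɑ/ (back); no front partner.
So /ɑ/ is the unpaired segment.

/ɑ/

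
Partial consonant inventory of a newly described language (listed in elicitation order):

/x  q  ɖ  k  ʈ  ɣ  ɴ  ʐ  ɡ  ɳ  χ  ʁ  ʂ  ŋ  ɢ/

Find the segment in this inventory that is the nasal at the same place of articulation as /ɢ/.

/ɢ/ is a voiced uvular stop.
The nasal at the same place is an uvular nasal — in this inventory, /ɴ/.

/ɴ/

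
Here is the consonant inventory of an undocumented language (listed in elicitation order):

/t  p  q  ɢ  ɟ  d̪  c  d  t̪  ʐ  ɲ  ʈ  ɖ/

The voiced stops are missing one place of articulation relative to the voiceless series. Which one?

place of articulation  voiceless  voiced  
bilabial          p         —       
dental            t̪        d̪      
alveolar          t         d       
retroflex         ʈ         ɖ       
palatal           c         ɟ       
uvular            q         ɢ       
Every place of articulation has a voiced member except bilabial, where /b/ would be expected.

bilabial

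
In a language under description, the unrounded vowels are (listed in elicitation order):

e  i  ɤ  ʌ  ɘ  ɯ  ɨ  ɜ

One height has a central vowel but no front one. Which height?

low-mid

Front: /i/ (high), /e/ (high-mid).
Central: /ɨ/ (high), /ɘ/ (high-mid), /ɜ/ (low-mid).
Back: /ɯ/ (high), /ɤ/ (high-mid), /ʌ/ (low-mid).
Every height has a front member except low-mid, where /ɛ/ would be expected.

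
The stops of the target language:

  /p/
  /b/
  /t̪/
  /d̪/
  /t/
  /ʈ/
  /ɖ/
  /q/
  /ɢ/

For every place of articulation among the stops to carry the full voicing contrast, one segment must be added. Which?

Voiceless: /p/ (bilabial), /t̪/ (dental), /t/ (alveolar), /ʈ/ (retroflex), /q/ (uvular).
Voiced: /b/ (bilabial), /d̪/ (dental), /ɖ/ (retroflex), /ɢ/ (uvular).
The alveolar row has no voiced member, so the gap is the voiced alveolar stop /d/.

/d/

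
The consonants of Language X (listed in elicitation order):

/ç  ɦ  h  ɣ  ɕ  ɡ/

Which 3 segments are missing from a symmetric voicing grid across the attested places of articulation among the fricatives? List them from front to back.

Voiceless: /ɕ/ (alveolo-palatal), /ç/ (palatal), /h/ (glottal).
Voiced: /ɣ/ (velar), /ɦ/ (glottal).
Gaps, from front to back: alveolo-palatal lacks voiced (/ʑ/); palatal lacks voiced (/ʝ/); velar lacks voiceless (/x/).

/ʑ/, /ʝ/, /x/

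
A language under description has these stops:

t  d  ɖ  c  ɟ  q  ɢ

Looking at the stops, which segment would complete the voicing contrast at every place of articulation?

/ʈ/

Voiceless: /t/ (alveolar), /c/ (palatal), /q/ (uvular).
Voiced: /d/ (alveolar), /ɖ/ (retroflex), /ɟ/ (palatal), /ɢ/ (uvular).
The retroflex row has no voiceless member, so the gap is the voiceless retroflex stop /ʈ/.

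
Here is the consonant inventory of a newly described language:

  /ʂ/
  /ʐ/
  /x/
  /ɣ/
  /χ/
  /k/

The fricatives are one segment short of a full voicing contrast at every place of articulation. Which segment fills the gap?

/ʁ/

Voiceless: /ʂ/ (retroflex), /x/ (velar), /χ/ (uvular).
Voiced: /ʐ/ (retroflex), /ɣ/ (velar).
The uvular row has no voiced member, so the gap is the voiced uvular fricative /ʁ/.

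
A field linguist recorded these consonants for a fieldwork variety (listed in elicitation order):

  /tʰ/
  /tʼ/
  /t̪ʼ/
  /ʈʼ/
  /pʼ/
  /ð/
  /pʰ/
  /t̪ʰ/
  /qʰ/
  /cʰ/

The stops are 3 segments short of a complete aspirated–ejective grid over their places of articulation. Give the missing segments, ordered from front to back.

/ʈʰ/, /cʼ/, /qʼ/

place of articulation  aspirated  ejective
bilabial          pʰ        pʼ      
dental            t̪ʰ       t̪ʼ     
alveolar          tʰ        tʼ      
retroflex         —         ʈʼ      
palatal           cʰ        —       
uvular            qʰ        —       
Gaps, from front to back: retroflex lacks aspirated (/ʈʰ/); palatal lacks ejective (/cʼ/); uvular lacks ejective (/qʼ/).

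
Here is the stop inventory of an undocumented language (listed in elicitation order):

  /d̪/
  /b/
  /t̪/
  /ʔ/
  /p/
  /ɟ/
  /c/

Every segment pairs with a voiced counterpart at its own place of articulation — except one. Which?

Bilabial: /p/ ~ /b/
Dental: /t̪/ ~ /d̪/
Palatal: /c/ ~ /ɟ/
Glottal: only /ʔ/ (voiceless); no voiced partner.
So /ʔ/ is the unpaired segment.

/ʔ/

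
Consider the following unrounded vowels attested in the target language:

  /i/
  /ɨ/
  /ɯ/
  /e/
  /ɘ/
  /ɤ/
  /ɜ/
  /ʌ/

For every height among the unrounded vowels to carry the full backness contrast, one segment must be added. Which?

Front: /i/ (high), /e/ (high-mid).
Central: /ɨ/ (high), /ɘ/ (high-mid), /ɜ/ (low-mid).
Back: /ɯ/ (high), /ɤ/ (high-mid), /ʌ/ (low-mid).
The low-mid row has no front member, so the gap is the low-mid front unrounded vowel /ɛ/.

/ɛ/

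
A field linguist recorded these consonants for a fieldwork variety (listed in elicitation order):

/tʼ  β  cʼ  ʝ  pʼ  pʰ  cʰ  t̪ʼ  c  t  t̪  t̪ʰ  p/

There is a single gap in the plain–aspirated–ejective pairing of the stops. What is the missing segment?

Plain: /p/ (bilabial), /t̪/ (dental), /t/ (alveolar), /c/ (palatal).
Aspirated: /pʰ/ (bilabial), /t̪ʰ/ (dental), /cʰ/ (palatal).
Ejective: /pʼ/ (bilabial), /t̪ʼ/ (dental), /tʼ/ (alveolar), /cʼ/ (palatal).
The alveolar row has no aspirated member, so the gap is the aspirated alveolar stop /tʰ/.

/tʰ/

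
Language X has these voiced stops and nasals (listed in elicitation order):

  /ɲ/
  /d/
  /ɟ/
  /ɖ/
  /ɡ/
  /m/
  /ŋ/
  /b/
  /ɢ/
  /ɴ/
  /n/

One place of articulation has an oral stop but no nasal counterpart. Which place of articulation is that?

Oral stop: /b/ (bilabial), /d/ (alveolar), /ɖ/ (retroflex), /ɟ/ (palatal), /ɡ/ (velar), /ɢ/ (uvular).
Nasal: /m/ (bilabial), /n/ (alveolar), /ɲ/ (palatal), /ŋ/ (velar), /ɴ/ (uvular).
Every place of articulation has a nasal member except retroflex, where /ɳ/ would be expected.

retroflex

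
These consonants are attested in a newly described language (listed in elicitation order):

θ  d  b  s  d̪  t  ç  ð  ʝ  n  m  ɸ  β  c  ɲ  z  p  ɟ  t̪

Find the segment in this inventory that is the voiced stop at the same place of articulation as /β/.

/β/ is a voiced bilabial fricative.
The voiced stop at the same place is a voiced bilabial stop — in this inventory, /b/.

/b/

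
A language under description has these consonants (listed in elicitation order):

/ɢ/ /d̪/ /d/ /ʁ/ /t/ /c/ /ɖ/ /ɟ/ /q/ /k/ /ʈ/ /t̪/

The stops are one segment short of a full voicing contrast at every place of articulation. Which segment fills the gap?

/ɡ/

place of articulation  voiceless  voiced  
dental            t̪        d̪      
alveolar          t         d       
retroflex         ʈ         ɖ       
palatal           c         ɟ       
velar             k         —       
uvular            q         ɢ       
The velar row has no voiced member, so the gap is the voiced velar stop /ɡ/.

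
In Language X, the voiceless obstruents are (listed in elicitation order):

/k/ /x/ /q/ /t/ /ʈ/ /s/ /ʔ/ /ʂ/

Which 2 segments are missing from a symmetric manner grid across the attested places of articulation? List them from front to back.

Stop: /t/ (alveolar), /ʈ/ (retroflex), /k/ (velar), /q/ (uvular), /ʔ/ (glottal).
Fricative: /s/ (alveolar), /ʂ/ (retroflex), /x/ (velar).
Gaps, from front to back: uvular lacks fricative (/χ/); glottal lacks fricative (/h/).

/χ/, /h/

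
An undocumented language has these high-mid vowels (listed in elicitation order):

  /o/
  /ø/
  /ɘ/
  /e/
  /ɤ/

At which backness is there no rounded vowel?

backness          unrounded  rounded 
front             e         ø       
central           ɘ         —       
back              ɤ         o       
Every backness has a rounded member except central, where /ɵ/ would be expected.

central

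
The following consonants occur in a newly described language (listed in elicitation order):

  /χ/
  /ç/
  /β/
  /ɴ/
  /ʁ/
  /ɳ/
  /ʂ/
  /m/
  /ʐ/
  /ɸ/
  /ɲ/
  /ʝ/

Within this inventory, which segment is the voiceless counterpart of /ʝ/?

/ç/

/ʝ/ is a voiced palatal fricative.
The voiceless counterpart is a voiceless palatal fricative — in this inventory, /ç/.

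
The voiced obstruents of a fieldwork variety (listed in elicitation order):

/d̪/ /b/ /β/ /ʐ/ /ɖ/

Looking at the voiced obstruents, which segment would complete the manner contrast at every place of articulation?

place of articulation  stop      fricative
bilabial          b         β       
dental            d̪        —       
retroflex         ɖ         ʐ       
The dental row has no fricative member, so the gap is the dental fricative /ð/.

/ð/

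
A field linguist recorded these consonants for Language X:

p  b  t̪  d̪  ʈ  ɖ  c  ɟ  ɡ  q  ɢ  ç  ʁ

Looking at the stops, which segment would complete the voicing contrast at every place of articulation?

bilabial: voiceless /p/, voiced /b/.
dental: voiceless /t̪/, voiced /d̪/.
retroflex: voiceless /ʈ/, voiced /ɖ/.
palatal: voiceless /c/, voiced /ɟ/.
velar: voiceless —, voiced /ɡ/.
uvular: voiceless /q/, voiced /ɢ/.
The velar row has no voiceless member, so the gap is the voiceless velar stop /k/.

/k/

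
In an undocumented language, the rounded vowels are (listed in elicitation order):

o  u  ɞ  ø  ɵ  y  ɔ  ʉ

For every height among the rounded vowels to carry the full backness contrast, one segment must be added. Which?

Front: /y/ (high), /ø/ (high-mid).
Central: /ʉ/ (high), /ɵ/ (high-mid), /ɞ/ (low-mid).
Back: /u/ (high), /o/ (high-mid), /ɔ/ (low-mid).
The low-mid row has no front member, so the gap is the low-mid front rounded vowel /œ/.

/œ/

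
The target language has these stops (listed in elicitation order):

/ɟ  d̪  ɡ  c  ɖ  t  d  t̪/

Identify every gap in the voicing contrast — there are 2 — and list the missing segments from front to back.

/ʈ/, /k/

place of articulation  voiceless  voiced  
dental            t̪        d̪      
alveolar          t         d       
retroflex         —         ɖ       
palatal           c         ɟ       
velar             —         ɡ       
Gaps, from front to back: retroflex lacks voiceless (/ʈ/); velar lacks voiceless (/k/).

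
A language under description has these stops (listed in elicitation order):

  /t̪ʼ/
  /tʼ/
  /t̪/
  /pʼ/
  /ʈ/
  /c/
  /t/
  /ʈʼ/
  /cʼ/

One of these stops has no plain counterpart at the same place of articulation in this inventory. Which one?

Dental: /t̪/ ~ /t̪ʼ/
Alveolar: /t/ ~ /tʼ/
Retroflex: /ʈ/ ~ /ʈʼ/
Palatal: /c/ ~ /cʼ/
Bilabial: only /pʼ/ (ejective); no plain partner.
So /pʼ/ is the unpaired segment.

/pʼ/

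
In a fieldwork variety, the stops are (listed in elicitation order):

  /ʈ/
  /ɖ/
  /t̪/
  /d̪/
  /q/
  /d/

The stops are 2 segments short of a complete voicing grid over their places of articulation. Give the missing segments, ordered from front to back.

place of articulation  voiceless  voiced  
dental            t̪        d̪      
alveolar          —         d       
retroflex         ʈ         ɖ       
uvular            q         —       
Gaps, from front to back: alveolar lacks voiceless (/t/); uvular lacks voiced (/ɢ/).

/t/, /ɢ/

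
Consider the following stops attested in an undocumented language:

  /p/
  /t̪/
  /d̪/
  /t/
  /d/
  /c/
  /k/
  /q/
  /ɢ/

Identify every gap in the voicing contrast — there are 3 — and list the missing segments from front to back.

place of articulation  voiceless  voiced  
bilabial          p         —       
dental            t̪        d̪      
alveolar          t         d       
palatal           c         —       
velar             k         —       
uvular            q         ɢ       
Gaps, from front to back: bilabial lacks voiced (/b/); palatal lacks voiced (/ɟ/); velar lacks voiced (/ɡ/).

/b/, /ɟ/, /ɡ/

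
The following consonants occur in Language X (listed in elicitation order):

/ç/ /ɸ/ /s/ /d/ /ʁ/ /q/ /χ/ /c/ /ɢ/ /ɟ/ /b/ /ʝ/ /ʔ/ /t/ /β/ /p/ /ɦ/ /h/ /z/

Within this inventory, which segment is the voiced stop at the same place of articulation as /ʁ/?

/ɢ/

/ʁ/ is a voiced uvular fricative.
The voiced stop at the same place is a voiced uvular stop — in this inventory, /ɢ/.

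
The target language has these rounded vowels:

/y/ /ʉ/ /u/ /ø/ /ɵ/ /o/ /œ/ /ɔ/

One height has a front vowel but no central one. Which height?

low-mid

high: front /y/, central /ʉ/, back /u/.
high-mid: front /ø/, central /ɵ/, back /o/.
low-mid: front /œ/, central —, back /ɔ/.
Every height has a central member except low-mid, where /ɞ/ would be expected.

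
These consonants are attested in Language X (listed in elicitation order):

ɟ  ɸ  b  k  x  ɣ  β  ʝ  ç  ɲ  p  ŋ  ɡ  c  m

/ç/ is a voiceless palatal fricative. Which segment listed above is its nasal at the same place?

/ɲ/

The nasal at the same place is a palatal nasal — in this inventory, /ɲ/.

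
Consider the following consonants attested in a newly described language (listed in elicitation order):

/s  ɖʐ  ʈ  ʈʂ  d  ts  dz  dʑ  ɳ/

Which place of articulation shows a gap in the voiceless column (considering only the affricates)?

alveolo-palatal

Voiceless: /ts/ (alveolar), /ʈʂ/ (retroflex).
Voiced: /dz/ (alveolar), /ɖʐ/ (retroflex), /dʑ/ (alveolo-palatal).
Every place of articulation has a voiceless member except alveolo-palatal, where /tɕ/ would be expected.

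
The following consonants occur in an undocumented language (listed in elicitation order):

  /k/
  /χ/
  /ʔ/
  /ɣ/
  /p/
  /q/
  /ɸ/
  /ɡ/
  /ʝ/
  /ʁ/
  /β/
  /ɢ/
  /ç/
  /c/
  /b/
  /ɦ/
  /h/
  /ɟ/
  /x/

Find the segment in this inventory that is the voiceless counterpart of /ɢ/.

/q/

/ɢ/ is a voiced uvular stop.
The voiceless counterpart is a voiceless uvular stop — in this inventory, /q/.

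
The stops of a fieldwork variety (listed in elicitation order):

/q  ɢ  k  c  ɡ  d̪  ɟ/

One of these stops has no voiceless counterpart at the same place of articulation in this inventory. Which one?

Palatal: /c/ ~ /ɟ/
Velar: /k/ ~ /ɡ/
Uvular: /q/ ~ /ɢ/
Dental: only /d̪/ (voiced); no voiceless partner.
So /d̪/ is the unpaired segment.

/d̪/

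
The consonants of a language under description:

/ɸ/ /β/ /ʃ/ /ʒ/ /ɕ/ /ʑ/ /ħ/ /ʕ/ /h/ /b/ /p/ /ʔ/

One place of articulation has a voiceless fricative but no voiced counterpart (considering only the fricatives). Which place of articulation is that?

bilabial: voiceless /ɸ/, voiced /β/.
postalveolar: voiceless /ʃ/, voiced /ʒ/.
alveolo-palatal: voiceless /ɕ/, voiced /ʑ/.
pharyngeal: voiceless /ħ/, voiced /ʕ/.
glottal: voiceless /h/, voiced —.
Every place of articulation has a voiced member except glottal, where /ɦ/ would be expected.

glottal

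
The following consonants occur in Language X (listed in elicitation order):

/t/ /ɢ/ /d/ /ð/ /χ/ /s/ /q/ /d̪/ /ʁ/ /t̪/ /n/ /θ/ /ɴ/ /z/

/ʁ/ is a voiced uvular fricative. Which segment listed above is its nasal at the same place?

/ɴ/

The nasal at the same place is an uvular nasal — in this inventory, /ɴ/.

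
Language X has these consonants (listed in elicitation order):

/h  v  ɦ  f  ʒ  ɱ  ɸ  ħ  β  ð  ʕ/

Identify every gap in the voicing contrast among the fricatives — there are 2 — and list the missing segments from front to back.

place of articulation  voiceless  voiced  
bilabial          ɸ         β       
labiodental       f         v       
dental            —         ð       
postalveolar      —         ʒ       
pharyngeal        ħ         ʕ       
glottal           h         ɦ       
Gaps, from front to back: dental lacks voiceless (/θ/); postalveolar lacks voiceless (/ʃ/).

/θ/, /ʃ/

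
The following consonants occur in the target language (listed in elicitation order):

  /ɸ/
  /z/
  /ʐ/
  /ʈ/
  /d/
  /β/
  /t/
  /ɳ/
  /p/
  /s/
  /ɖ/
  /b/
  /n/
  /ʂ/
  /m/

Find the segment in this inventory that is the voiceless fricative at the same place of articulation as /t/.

/s/

/t/ is a voiceless alveolar stop.
The voiceless fricative at the same place is a voiceless alveolar fricative — in this inventory, /s/.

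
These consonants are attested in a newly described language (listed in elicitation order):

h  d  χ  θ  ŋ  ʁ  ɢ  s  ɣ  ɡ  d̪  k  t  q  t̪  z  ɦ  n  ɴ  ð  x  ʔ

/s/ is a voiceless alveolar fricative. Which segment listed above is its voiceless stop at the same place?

/t/

The voiceless stop at the same place is a voiceless alveolar stop — in this inventory, /t/.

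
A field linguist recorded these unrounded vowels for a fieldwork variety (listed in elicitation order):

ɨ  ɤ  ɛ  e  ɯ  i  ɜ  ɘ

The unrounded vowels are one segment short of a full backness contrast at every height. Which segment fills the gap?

height            front     central   back    
high              i         ɨ         ɯ       
high-mid          e         ɘ         ɤ       
low-mid           ɛ         ɜ         —       
The low-mid row has no back member, so the gap is the low-mid back unrounded vowel /ʌ/.

/ʌ/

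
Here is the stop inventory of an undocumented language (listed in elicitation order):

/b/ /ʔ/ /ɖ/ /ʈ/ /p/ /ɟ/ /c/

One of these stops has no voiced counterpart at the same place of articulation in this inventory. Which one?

/ʔ/

Bilabial: /p/ ~ /b/
Retroflex: /ʈ/ ~ /ɖ/
Palatal: /c/ ~ /ɟ/
Glottal: only /ʔ/ (voiceless); no voiced partner.
So /ʔ/ is the unpaired segment.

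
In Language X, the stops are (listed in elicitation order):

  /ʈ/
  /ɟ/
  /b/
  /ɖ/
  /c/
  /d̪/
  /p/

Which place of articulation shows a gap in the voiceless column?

place of articulation  voiceless  voiced  
bilabial          p         b       
dental            —         d̪      
retroflex         ʈ         ɖ       
palatal           c         ɟ       
Every place of articulation has a voiceless member except dental, where /t̪/ would be expected.

dental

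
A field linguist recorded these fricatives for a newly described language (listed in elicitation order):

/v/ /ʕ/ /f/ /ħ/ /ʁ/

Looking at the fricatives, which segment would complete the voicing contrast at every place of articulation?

/χ/

place of articulation  voiceless  voiced  
labiodental       f         v       
uvular            —         ʁ       
pharyngeal        ħ         ʕ       
The uvular row has no voiceless member, so the gap is the voiceless uvular fricative /χ/.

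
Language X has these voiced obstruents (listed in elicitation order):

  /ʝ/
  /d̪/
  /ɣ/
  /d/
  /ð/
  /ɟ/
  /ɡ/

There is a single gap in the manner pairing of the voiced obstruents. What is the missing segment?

Stop: /d̪/ (dental), /d/ (alveolar), /ɟ/ (palatal), /ɡ/ (velar).
Fricative: /ð/ (dental), /ʝ/ (palatal), /ɣ/ (velar).
The alveolar row has no fricative member, so the gap is the alveolar fricative /z/.

/z/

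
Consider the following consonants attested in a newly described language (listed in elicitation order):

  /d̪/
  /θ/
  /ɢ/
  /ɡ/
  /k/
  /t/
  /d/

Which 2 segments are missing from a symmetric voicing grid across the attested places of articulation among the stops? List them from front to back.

/t̪/, /q/

Voiceless: /t/ (alveolar), /k/ (velar).
Voiced: /d̪/ (dental), /d/ (alveolar), /ɡ/ (velar), /ɢ/ (uvular).
Gaps, from front to back: dental lacks voiceless (/t̪/); uvular lacks voiceless (/q/).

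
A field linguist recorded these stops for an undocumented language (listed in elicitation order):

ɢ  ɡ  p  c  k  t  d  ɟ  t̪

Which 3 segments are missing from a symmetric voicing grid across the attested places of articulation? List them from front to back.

Voiceless: /p/ (bilabial), /t̪/ (dental), /t/ (alveolar), /c/ (palatal), /k/ (velar).
Voiced: /d/ (alveolar), /ɟ/ (palatal), /ɡ/ (velar), /ɢ/ (uvular).
Gaps, from front to back: bilabial lacks voiced (/b/); dental lacks voiced (/d̪/); uvular lacks voiceless (/q/).

/b/, /d̪/, /q/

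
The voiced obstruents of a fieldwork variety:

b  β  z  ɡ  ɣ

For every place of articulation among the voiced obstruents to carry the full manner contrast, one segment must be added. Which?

/d/

place of articulation  stop      fricative
bilabial          b         β       
alveolar          —         z       
velar             ɡ         ɣ       
The alveolar row has no stop member, so the gap is the alveolar stop /d/.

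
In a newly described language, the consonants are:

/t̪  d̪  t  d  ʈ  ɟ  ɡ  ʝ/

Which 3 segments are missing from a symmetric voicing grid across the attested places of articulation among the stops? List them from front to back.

Voiceless: /t̪/ (dental), /t/ (alveolar), /ʈ/ (retroflex).
Voiced: /d̪/ (dental), /d/ (alveolar), /ɟ/ (palatal), /ɡ/ (velar).
Gaps, from front to back: retroflex lacks voiced (/ɖ/); palatal lacks voiceless (/c/); velar lacks voiceless (/k/).

/ɖ/, /c/, /k/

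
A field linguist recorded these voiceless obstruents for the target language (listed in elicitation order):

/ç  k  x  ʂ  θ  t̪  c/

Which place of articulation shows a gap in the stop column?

retroflex

Stop: /t̪/ (dental), /c/ (palatal), /k/ (velar).
Fricative: /θ/ (dental), /ʂ/ (retroflex), /ç/ (palatal), /x/ (velar).
Every place of articulation has a stop member except retroflex, where /ʈ/ would be expected.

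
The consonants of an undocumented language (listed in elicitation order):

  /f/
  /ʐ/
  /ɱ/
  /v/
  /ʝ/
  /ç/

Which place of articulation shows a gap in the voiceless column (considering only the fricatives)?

labiodental: voiceless /f/, voiced /v/.
retroflex: voiceless —, voiced /ʐ/.
palatal: voiceless /ç/, voiced /ʝ/.
Every place of articulation has a voiceless member except retroflex, where /ʂ/ would be expected.

retroflex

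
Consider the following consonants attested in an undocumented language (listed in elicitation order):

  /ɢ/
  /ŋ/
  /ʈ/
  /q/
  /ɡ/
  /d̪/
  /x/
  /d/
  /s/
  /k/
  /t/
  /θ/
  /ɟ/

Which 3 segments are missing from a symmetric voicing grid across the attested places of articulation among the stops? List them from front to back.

/t̪/, /ɖ/, /c/

dental: voiceless —, voiced /d̪/.
alveolar: voiceless /t/, voiced /d/.
retroflex: voiceless /ʈ/, voiced —.
palatal: voiceless —, voiced /ɟ/.
velar: voiceless /k/, voiced /ɡ/.
uvular: voiceless /q/, voiced /ɢ/.
Gaps, from front to back: dental lacks voiceless (/t̪/); retroflex lacks voiced (/ɖ/); palatal lacks voiceless (/c/).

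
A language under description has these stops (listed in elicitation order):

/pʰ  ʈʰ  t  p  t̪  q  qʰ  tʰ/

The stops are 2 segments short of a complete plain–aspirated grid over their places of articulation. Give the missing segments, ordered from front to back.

/t̪ʰ/, /ʈ/

bilabial: plain /p/, aspirated /pʰ/.
dental: plain /t̪/, aspirated —.
alveolar: plain /t/, aspirated /tʰ/.
retroflex: plain —, aspirated /ʈʰ/.
uvular: plain /q/, aspirated /qʰ/.
Gaps, from front to back: dental lacks aspirated (/t̪ʰ/); retroflex lacks plain (/ʈ/).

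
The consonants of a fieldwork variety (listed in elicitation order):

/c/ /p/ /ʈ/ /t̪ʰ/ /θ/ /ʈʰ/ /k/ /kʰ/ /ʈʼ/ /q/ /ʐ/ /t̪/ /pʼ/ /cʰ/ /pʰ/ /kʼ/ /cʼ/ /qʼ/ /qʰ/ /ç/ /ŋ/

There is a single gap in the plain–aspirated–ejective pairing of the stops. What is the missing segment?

bilabial: plain /p/, aspirated /pʰ/, ejective /pʼ/.
dental: plain /t̪/, aspirated /t̪ʰ/, ejective —.
retroflex: plain /ʈ/, aspirated /ʈʰ/, ejective /ʈʼ/.
palatal: plain /c/, aspirated /cʰ/, ejective /cʼ/.
velar: plain /k/, aspirated /kʰ/, ejective /kʼ/.
uvular: plain /q/, aspirated /qʰ/, ejective /qʼ/.
The dental row has no ejective member, so the gap is the ejective dental stop /t̪ʼ/.

/t̪ʼ/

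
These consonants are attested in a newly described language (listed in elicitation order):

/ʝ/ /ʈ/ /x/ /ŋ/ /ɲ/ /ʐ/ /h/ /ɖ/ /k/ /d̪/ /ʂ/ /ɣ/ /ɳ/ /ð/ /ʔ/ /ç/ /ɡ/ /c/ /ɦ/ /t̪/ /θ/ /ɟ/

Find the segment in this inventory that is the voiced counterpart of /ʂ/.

/ʂ/ is a voiceless retroflex fricative.
The voiced counterpart is a voiced retroflex fricative — in this inventory, /ʐ/.

/ʐ/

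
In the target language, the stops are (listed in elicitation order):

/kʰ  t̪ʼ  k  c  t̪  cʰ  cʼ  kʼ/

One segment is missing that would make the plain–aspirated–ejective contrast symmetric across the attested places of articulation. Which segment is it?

/t̪ʰ/

Plain: /t̪/ (dental), /c/ (palatal), /k/ (velar).
Aspirated: /cʰ/ (palatal), /kʰ/ (velar).
Ejective: /t̪ʼ/ (dental), /cʼ/ (palatal), /kʼ/ (velar).
The dental row has no aspirated member, so the gap is the aspirated dental stop /t̪ʰ/.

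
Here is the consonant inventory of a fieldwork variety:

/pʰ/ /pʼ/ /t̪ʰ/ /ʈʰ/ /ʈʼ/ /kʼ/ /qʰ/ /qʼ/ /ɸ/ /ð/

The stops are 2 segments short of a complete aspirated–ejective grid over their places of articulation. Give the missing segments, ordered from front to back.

/t̪ʼ/, /kʰ/

place of articulation  aspirated  ejective
bilabial          pʰ        pʼ      
dental            t̪ʰ       —       
retroflex         ʈʰ        ʈʼ      
velar             —         kʼ      
uvular            qʰ        qʼ      
Gaps, from front to back: dental lacks ejective (/t̪ʼ/); velar lacks aspirated (/kʰ/).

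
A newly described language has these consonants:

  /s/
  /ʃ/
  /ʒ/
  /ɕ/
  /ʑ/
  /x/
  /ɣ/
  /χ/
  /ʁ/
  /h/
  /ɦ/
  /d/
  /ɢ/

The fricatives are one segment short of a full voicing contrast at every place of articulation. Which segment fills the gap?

/z/

Voiceless: /s/ (alveolar), /ʃ/ (postalveolar), /ɕ/ (alveolo-palatal), /x/ (velar), /χ/ (uvular), /h/ (glottal).
Voiced: /ʒ/ (postalveolar), /ʑ/ (alveolo-palatal), /ɣ/ (velar), /ʁ/ (uvular), /ɦ/ (glottal).
The alveolar row has no voiced member, so the gap is the voiced alveolar fricative /z/.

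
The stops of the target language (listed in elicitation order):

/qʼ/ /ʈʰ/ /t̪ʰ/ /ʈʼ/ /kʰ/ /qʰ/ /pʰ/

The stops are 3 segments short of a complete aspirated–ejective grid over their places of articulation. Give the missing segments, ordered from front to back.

bilabial: aspirated /pʰ/, ejective —.
dental: aspirated /t̪ʰ/, ejective —.
retroflex: aspirated /ʈʰ/, ejective /ʈʼ/.
velar: aspirated /kʰ/, ejective —.
uvular: aspirated /qʰ/, ejective /qʼ/.
Gaps, from front to back: bilabial lacks ejective (/pʼ/); dental lacks ejective (/t̪ʼ/); velar lacks ejective (/kʼ/).

/pʼ/, /t̪ʼ/, /kʼ/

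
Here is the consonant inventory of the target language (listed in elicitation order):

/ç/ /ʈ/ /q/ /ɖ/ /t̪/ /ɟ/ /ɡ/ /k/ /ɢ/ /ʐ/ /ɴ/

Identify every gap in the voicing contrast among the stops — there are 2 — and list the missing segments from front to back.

/d̪/, /c/

dental: voiceless /t̪/, voiced —.
retroflex: voiceless /ʈ/, voiced /ɖ/.
palatal: voiceless —, voiced /ɟ/.
velar: voiceless /k/, voiced /ɡ/.
uvular: voiceless /q/, voiced /ɢ/.
Gaps, from front to back: dental lacks voiced (/d̪/); palatal lacks voiceless (/c/).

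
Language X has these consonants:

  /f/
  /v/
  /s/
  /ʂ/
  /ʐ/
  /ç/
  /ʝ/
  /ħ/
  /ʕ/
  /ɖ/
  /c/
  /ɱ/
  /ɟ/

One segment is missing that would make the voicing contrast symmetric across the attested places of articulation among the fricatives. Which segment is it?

/z/

labiodental: voiceless /f/, voiced /v/.
alveolar: voiceless /s/, voiced —.
retroflex: voiceless /ʂ/, voiced /ʐ/.
palatal: voiceless /ç/, voiced /ʝ/.
pharyngeal: voiceless /ħ/, voiced /ʕ/.
The alveolar row has no voiced member, so the gap is the voiced alveolar fricative /z/.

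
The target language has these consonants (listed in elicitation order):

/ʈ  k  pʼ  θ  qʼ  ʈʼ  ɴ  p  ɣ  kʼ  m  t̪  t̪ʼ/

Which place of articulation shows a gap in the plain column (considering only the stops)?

place of articulation  plain     ejective
bilabial          p         pʼ      
dental            t̪        t̪ʼ     
retroflex         ʈ         ʈʼ      
velar             k         kʼ      
uvular            —         qʼ      
Every place of articulation has a plain member except uvular, where /q/ would be expected.

uvular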